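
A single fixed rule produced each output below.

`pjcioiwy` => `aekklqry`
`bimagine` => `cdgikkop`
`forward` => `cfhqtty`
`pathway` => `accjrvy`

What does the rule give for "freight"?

Each output is the input with this applied: shift every letter 2 places forward in the alphabet (wrapping around), then sort the characters into alphabetical order.
Working it through for "freight": intermediate "htgkijv", final "ghijktv".

ghijktv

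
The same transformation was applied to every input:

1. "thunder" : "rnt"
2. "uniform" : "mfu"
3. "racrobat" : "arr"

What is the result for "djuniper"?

end

The transformation: keep one character in every 3, starting at position 1 (positions 1st, 4th, 7th, ...), then reverse the string.
"djuniper" → "dne" → "end".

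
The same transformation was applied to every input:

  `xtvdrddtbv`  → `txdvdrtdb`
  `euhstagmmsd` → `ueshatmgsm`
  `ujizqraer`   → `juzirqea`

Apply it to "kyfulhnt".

In each case the input is transformed by: delete the last character, then swap each adjacent pair of characters (1↔2, 3↔4, ...).
Applying both steps to "kyfulhnt": "kyfulhn", then "ykufhln".

ykufhln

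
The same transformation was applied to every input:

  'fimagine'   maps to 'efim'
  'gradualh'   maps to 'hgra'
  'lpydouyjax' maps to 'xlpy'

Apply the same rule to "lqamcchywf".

The transformation: move the first 3 characters to the end (rotate left by 3), then keep only the last 4 characters.
On "lqamcchywf" that produces "flqa".
(Check on "gradualh": → "dualhgra" → "hgra" ✓)

flqa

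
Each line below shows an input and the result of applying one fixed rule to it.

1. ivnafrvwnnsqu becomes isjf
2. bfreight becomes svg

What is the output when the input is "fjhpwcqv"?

The rule is to shift every letter 13 places forward in the alphabet (wrapping around) — i.e. ROT13, then keep one character in every 3, starting at position 2 (positions 2nd, 5th, 8th, ...).
Working it through for "fjhpwcqv": intermediate "swucjpdi", final "wji".
(Check on "bfreight": → "oservtug" → "svg" ✓)

wji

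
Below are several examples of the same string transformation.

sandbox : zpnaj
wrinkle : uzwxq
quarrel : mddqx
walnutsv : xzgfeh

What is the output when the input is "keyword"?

kiadp

The rule is to shift every letter 12 places forward in the alphabet (wrapping around), then delete the first 2 characters.
On "keyword" that produces "kiadp".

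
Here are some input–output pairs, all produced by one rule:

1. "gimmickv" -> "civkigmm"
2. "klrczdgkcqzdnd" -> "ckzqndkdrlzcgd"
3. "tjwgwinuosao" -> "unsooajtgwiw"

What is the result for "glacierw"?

In each case the input is transformed by: swap the front and back halves of the string, then swap each adjacent pair of characters (1↔2, 3↔4, ...).
Starting from "glacierw": after the first operation, "ierwglac"; after the second, "eiwrlgca".

eiwrlgca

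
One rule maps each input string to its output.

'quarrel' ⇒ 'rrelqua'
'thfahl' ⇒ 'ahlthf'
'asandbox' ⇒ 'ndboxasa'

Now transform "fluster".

sterflu

Rule — move the first 3 characters to the end (rotate left by 3).
"fluster" → "sterflu".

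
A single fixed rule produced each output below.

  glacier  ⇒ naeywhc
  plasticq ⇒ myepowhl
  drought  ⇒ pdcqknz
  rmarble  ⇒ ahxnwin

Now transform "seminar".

The pattern: reverse the string, then shift every letter 4 places backward in the alphabet (wrapping around).
"seminar" → "ranimes" → "nwjeiao".

nwjeiao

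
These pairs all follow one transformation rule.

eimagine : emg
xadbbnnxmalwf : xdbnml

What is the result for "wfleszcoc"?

Each output is the input with this applied: delete the last 2 characters, then keep every other character starting from the first (positions 1st, 3rd, 5th, ...).
On "wfleszcoc" that produces "wlsc".

wlsc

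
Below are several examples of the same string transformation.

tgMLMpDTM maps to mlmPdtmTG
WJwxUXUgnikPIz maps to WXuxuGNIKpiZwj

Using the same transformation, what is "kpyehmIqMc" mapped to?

YEHMiQmCKP

The transformation: flip the case of every letter, then move the first 2 characters to the end (rotate left by 2).
Applying that to "kpyehmIqMc" gives "YEHMiQmCKP".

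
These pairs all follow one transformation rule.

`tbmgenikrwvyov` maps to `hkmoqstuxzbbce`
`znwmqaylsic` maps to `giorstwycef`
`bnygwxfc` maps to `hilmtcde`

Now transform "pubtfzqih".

Looking at the pairs, the operation is to sort the characters into alphabetical order, then shift every letter 6 places forward in the alphabet (wrapping around).
Working it through for "pubtfzqih": intermediate "bfhipqtuz", final "hlnovwzaf".

hlnovwzaf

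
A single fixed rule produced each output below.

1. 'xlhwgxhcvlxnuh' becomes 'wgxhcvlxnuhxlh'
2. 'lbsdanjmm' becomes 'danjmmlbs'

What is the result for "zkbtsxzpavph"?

tsxzpavphzkb

Each output is the input with this applied: move the first 3 characters to the end (rotate left by 3).
On "zkbtsxzpavph" that produces "tsxzpavphzkb".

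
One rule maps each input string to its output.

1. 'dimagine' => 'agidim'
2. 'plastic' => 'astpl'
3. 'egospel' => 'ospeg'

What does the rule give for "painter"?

intpa

Looking at the pairs, the operation is to delete the last 2 characters, then move the last 3 characters to the front (rotate right by 3).
For "painter", step one produces "paint"; step two turns that into "intpa".
(Check on "plastic": → "plast" → "astpl" ✓)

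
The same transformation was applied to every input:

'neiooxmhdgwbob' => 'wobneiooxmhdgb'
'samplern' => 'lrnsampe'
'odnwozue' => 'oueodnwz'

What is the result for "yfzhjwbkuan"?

The pattern: move the last 3 characters to the front (rotate right by 3), then swap the first and last characters.
So "yfzhjwbkuan" becomes "kanyfzhjwbu".
(Check on "neiooxmhdgwbob": → "bobneiooxmhdgw" → "wobneiooxmhdgb" ✓)

kanyfzhjwbu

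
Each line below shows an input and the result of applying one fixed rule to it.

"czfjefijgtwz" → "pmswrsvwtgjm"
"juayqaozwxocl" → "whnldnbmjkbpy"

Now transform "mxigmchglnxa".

What's happening: shift every letter 13 places forward in the alphabet (wrapping around) — i.e. ROT13.
On "mxigmchglnxa" that produces "zkvtzputyakn".

zkvtzputyakn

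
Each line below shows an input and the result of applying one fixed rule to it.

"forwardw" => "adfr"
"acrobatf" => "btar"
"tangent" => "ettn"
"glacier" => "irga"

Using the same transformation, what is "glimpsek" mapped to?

The pattern: keep every other character starting from the first (positions 1st, 3rd, 5th, ...), then move the last 2 characters to the front (rotate right by 2).
On "glimpsek": the first step gives "gipe", and the second then gives "pegi".

pegi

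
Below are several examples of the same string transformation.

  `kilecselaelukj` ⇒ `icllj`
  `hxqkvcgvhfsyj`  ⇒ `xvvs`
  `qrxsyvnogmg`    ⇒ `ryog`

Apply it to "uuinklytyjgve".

uktg

The pattern: keep one character in every 3, starting at position 2 (positions 2nd, 5th, 8th, ...).
So "uuinklytyjgve" becomes "uktg".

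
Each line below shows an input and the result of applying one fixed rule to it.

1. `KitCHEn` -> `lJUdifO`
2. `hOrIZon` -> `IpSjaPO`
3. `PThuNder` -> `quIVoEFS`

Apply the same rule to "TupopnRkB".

The rule is to shift every letter 1 place forward in the alphabet (wrapping around), then flip the case of every letter.
For "TupopnRkB", step one produces "UvqpqoSlC"; step two turns that into "uVQPQOsLc".

uVQPQOsLc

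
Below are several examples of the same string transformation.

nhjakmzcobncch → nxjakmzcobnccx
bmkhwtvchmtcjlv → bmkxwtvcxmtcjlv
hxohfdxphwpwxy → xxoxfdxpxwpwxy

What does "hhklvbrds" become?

The transformation: replace every "h" with "x".
So "hhklvbrds" becomes "xxklvbrds".

xxklvbrds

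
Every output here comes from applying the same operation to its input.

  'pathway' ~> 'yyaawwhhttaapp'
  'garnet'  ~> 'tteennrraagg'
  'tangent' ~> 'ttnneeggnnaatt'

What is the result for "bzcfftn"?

In each case the input is transformed by: double every character, then reverse the string.
For "bzcfftn", step one produces "bbzzccffffttnn"; step two turns that into "nnttffffcczzbb".

nnttffffcczzbb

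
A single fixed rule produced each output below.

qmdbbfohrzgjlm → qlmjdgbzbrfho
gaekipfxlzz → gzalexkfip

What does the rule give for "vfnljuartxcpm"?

Each output is the input with this applied: delete the last character, then take characters alternately from the front and the back (1st, last, 2nd, 2nd-last, ...).
Starting from "vfnljuartxcpm": after the first operation, "vfnljuartxcp"; after the second, "vpfcnxltjrua".

vpfcnxltjrua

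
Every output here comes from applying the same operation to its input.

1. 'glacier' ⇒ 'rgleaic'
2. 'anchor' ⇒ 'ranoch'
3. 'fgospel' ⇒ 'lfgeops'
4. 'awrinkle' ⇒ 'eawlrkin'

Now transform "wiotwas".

swiaowt

The rule is to swap the first and last characters, then take characters alternately from the front and the back (1st, last, 2nd, 2nd-last, ...).
For "wiotwas" the result is "swiaowt".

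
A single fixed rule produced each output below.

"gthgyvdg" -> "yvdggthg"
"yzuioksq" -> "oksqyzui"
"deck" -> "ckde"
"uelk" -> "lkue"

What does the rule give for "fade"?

defa

In each case the input is transformed by: swap the front and back halves of the string.
On "fade" that produces "defa".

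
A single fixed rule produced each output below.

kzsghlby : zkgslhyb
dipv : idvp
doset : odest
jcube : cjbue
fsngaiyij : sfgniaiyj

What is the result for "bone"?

oben

In each case the input is transformed by: swap each adjacent pair of characters (1↔2, 3↔4, ...).
So "bone" becomes "oben".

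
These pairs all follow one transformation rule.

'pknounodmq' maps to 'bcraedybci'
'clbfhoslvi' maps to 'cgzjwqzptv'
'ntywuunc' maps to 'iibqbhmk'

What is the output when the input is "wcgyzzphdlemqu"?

vrzsaeikqumnnd

In each case the input is transformed by: swap the front and back halves of the string, then shift every letter 12 places backward in the alphabet (wrapping around).
Starting from "wcgyzzphdlemqu": after the first operation, "hdlemquwcgyzzp"; after the second, "vrzsaeikqumnnd".
(Check on "pknounodmq": → "nodmqpknou" → "bcraedybci" ✓)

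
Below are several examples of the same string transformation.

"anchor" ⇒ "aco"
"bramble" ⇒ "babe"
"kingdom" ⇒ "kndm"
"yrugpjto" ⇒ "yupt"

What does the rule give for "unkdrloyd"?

ukrod

The transformation: keep every other character starting from the first (positions 1st, 3rd, 5th, ...).
So "unkdrloyd" becomes "ukrod".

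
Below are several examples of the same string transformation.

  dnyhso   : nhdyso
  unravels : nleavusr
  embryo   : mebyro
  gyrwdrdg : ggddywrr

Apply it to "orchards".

In each case the input is transformed by: sort the characters into reverse alphabetical order, then swap the front and back halves of the string.
Starting from "orchards": after the first operation, "srrohdca"; after the second, "hdcasrro".

hdcasrro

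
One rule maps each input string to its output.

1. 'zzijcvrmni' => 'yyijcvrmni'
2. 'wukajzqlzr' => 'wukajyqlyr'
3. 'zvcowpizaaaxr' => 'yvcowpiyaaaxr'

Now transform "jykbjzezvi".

The transformation: replace every "z" with "y".
On "jykbjzezvi" that produces "jykbjyeyvi".

jykbjyeyvi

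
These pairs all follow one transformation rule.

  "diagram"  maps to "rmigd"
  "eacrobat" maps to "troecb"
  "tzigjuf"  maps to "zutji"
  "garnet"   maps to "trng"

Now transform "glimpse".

The rule is to sort the characters into reverse alphabetical order, then delete the last 2 characters.
"glimpse" → "spmli".

spmli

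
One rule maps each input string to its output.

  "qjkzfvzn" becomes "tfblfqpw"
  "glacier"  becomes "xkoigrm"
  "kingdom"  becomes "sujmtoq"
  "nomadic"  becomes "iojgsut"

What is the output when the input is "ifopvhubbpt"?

Each output is the input with this applied: shift every letter 6 places forward in the alphabet (wrapping around), then reverse the string.
"ifopvhubbpt" → "oluvbnahhvz" → "zvhhanbvulo".

zvhhanbvulo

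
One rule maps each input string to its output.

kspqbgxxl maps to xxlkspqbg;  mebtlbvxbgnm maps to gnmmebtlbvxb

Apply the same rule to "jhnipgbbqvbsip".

The rule is to move the last 3 characters to the front (rotate right by 3).
So "jhnipgbbqvbsip" becomes "sipjhnipgbbqvb".

sipjhnipgbbqvb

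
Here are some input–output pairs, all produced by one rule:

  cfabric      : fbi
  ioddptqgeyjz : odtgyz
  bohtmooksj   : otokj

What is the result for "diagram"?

Each output is the input with this applied: keep every other character starting from the second (positions 2nd, 4th, 6th, ...).
For "diagram" the result is "iga".

iga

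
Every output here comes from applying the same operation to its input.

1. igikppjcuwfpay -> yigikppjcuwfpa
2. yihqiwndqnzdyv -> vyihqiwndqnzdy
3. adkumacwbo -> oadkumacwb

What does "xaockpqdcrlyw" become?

wxaockpqdcrly

In each case the input is transformed by: move the last character to the front.
"xaockpqdcrlyw" → "wxaockpqdcrly".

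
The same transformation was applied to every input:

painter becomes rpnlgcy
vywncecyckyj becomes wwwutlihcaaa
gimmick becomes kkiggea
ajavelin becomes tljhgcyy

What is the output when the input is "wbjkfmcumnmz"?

xuslkkkihdaz

The rule is to sort the characters into reverse alphabetical order, then shift every letter 2 places backward in the alphabet (wrapping around).
For "wbjkfmcumnmz", step one produces "zwunmmmkjfcb"; step two turns that into "xuslkkkihdaz".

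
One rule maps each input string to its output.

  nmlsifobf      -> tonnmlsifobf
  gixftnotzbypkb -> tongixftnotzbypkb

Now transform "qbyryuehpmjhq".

tonqbyryuehpmjhq

Looking at the pairs, the operation is to prepend "ton".
Doing the same to "qbyryuehpmjhq": "tonqbyryuehpmjhq".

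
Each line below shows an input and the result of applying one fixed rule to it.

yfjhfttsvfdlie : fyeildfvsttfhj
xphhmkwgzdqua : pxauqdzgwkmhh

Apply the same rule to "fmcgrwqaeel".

mfleeaqwrgc

Each output is the input with this applied: move the first 2 characters to the end (rotate left by 2), then reverse the string.
So "fmcgrwqaeel" becomes "mfleeaqwrgc".
(Check on "yfjhfttsvfdlie": → "jhfttsvfdlieyf" → "fyeildfvsttfhj" ✓)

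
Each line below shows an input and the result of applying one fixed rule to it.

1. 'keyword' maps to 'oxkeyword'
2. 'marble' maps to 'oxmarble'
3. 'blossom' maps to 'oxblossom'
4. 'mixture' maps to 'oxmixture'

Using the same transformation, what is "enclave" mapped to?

oxenclave

What's happening: prepend "ox".
Doing the same to "enclave": "oxenclave".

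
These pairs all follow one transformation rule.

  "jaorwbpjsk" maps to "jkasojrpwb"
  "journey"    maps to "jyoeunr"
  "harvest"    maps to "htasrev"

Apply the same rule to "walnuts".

wsatlun

Rule — take characters alternately from the front and the back (1st, last, 2nd, 2nd-last, ...).
For "walnuts" the result is "wsatlun".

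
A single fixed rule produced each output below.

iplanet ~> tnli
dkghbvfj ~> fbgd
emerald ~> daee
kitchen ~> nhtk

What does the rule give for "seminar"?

rnms

Looking at the pairs, the operation is to keep every other character starting from the first (positions 1st, 3rd, 5th, ...), then reverse the string.
For "seminar", step one produces "smnr"; step two turns that into "rnms".
(Check on "emerald": → "eead" → "daee" ✓)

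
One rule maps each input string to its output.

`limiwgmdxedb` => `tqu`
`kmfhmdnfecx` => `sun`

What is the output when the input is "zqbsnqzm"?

The transformation: shift every letter 8 places forward in the alphabet (wrapping around), then keep only the first 3 characters.
Applying both steps to "zqbsnqzm": "hyjavyhu", then "hyj".

hyj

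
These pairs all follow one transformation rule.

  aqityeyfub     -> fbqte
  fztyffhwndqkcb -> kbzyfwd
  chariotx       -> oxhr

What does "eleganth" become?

What's happening: move the last 3 characters to the front (rotate right by 3), then keep every other character starting from the first (positions 1st, 3rd, 5th, ...).
Applying that to "eleganth" gives "nhlg".

nhlg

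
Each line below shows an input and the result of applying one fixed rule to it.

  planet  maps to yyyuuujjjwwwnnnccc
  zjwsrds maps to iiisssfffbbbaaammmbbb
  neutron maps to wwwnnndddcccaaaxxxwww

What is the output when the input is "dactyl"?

Each output is the input with this applied: shift every letter 9 places forward in the alphabet (wrapping around), then repeat every character 3 times.
For "dactyl" the result is "mmmjjjlllccchhhuuu".

mmmjjjlllccchhhuuu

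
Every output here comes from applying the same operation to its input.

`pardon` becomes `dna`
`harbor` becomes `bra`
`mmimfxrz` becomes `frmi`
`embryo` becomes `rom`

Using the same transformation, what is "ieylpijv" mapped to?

pjiy

The rule is to swap the front and back halves of the string, then keep every other character starting from the first (positions 1st, 3rd, 5th, ...).
Working it through for "ieylpijv": intermediate "pijvieyl", final "pjiy".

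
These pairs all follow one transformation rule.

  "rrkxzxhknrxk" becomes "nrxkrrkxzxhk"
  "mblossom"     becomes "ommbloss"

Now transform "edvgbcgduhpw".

uhpwedvgbcgd

The rule is to swap the front and back halves of the string, then move the first 2 characters to the end (rotate left by 2).
On "edvgbcgduhpw": the first step gives "gduhpwedvgbc", and the second then gives "uhpwedvgbcgd".
(Check on "rrkxzxhknrxk": → "hknrxkrrkxzx" → "nrxkrrkxzxhk" ✓)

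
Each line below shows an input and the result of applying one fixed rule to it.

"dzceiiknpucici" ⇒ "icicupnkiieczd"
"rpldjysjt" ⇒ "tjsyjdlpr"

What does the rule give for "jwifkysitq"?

qtisykfiwj

Each output is the input with this applied: reverse the string.
So "jwifkysitq" becomes "qtisykfiwj".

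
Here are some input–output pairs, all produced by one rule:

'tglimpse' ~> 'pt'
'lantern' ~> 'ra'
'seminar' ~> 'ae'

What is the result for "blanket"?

el

Rule — move the first 3 characters to the end (rotate left by 3), then keep one character in every 3, starting at position 3 (positions 3rd, 6th, 9th, ...).
Applying both steps to "blanket": "nketbla", then "el".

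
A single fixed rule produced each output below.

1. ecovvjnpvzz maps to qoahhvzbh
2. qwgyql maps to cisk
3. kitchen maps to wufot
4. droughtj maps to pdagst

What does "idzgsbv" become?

Rule — delete the last 2 characters, then shift every letter 12 places forward in the alphabet (wrapping around).
On "idzgsbv": the first step gives "idzgs", and the second then gives "uplse".
(Check on "qwgyql": → "qwgy" → "cisk" ✓)

uplse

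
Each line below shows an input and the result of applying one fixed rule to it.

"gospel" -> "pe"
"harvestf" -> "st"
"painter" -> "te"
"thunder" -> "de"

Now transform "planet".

Each output is the input with this applied: move the last 3 characters to the front (rotate right by 3), then keep only the first 2 characters.
"planet" → "netpla" → "ne".

ne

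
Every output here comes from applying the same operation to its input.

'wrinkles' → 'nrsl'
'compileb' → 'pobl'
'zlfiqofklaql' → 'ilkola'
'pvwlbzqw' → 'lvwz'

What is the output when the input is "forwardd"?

wodr

The pattern: keep every other character starting from the second (positions 2nd, 4th, 6th, ...), then swap each adjacent pair of characters (1↔2, 3↔4, ...).
"forwardd" → "wodr".
(Check on "compileb": → "oplb" → "pobl" ✓)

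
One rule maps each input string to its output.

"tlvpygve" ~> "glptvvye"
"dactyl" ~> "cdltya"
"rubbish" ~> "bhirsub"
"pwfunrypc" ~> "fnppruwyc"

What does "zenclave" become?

ceelnvza

The rule is to sort the characters into alphabetical order, then move the first character to the end.
Starting from "zenclave": after the first operation, "aceelnvz"; after the second, "ceelnvza".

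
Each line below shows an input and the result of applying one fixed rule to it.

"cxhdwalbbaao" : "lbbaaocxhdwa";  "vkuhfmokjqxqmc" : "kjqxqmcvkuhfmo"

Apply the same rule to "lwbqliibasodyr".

Each output is the input with this applied: swap the front and back halves of the string.
For "lwbqliibasodyr" the result is "basodyrlwbqlii".

basodyrlwbqlii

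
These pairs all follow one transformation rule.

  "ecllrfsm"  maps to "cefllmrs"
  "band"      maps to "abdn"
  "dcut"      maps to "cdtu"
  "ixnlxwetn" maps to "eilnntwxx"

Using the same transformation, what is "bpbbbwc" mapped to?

bbbbcpw

Looking at the pairs, the operation is to sort the characters into alphabetical order.
For "bpbbbwc" the result is "bbbbcpw".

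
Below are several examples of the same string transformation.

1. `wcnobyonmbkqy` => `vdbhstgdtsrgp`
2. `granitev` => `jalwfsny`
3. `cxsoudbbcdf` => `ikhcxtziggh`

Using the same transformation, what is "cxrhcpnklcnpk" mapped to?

The pattern: move the last 2 characters to the front (rotate right by 2), then shift every letter 5 places forward in the alphabet (wrapping around).
Starting from "cxrhcpnklcnpk": after the first operation, "pkcxrhcpnklcn"; after the second, "uphcwmhuspqhs".

uphcwmhuspqhs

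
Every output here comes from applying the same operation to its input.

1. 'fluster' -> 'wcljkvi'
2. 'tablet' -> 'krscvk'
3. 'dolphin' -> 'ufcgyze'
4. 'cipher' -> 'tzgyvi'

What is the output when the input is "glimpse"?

Looking at the pairs, the operation is to shift every letter 9 places backward in the alphabet (wrapping around).
On "glimpse" that produces "xczdgjv".

xczdgjv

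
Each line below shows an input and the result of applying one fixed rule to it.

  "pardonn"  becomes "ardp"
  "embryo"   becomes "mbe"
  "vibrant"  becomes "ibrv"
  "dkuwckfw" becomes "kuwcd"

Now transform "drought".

roud

The rule is to delete the last 3 characters, then move the first character to the end.
"drought" → "drou" → "roud".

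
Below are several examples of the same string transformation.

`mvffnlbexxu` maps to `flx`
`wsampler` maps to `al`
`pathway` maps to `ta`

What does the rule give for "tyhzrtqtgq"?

Looking at the pairs, the operation is to keep one character in every 3, starting at position 3 (positions 3rd, 6th, 9th, ...).
Applying that to "tyhzrtqtgq" gives "htg".

htg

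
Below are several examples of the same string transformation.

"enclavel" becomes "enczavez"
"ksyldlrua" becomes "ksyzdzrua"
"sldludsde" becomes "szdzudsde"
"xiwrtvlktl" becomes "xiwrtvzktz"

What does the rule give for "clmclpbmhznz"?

czmczpbmhznz

Looking at the pairs, the operation is to replace every "l" with "z".
On "clmclpbmhznz" that produces "czmczpbmhznz".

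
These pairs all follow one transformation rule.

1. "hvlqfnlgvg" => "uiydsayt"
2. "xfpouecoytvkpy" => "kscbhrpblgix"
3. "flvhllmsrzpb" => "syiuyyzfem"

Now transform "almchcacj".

The transformation: delete the last 2 characters, then shift every letter 13 places forward in the alphabet (wrapping around) — i.e. ROT13.
For "almchcacj" the result is "nyzpupn".

nyzpupn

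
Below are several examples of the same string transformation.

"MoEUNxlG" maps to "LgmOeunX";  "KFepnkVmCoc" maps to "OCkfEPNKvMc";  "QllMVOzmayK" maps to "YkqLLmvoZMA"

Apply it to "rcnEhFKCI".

ciRCNeHfk

The rule is to flip the case of every letter, then move the last 2 characters to the front (rotate right by 2).
Working it through for "rcnEhFKCI": intermediate "RCNeHfkci", final "ciRCNeHfk".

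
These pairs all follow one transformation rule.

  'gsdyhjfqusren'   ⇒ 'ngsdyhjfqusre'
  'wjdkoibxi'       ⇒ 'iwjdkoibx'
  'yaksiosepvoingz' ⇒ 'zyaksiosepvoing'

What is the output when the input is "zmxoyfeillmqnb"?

bzmxoyfeillmqn

The pattern: move the last character to the front.
So "zmxoyfeillmqnb" becomes "bzmxoyfeillmqn".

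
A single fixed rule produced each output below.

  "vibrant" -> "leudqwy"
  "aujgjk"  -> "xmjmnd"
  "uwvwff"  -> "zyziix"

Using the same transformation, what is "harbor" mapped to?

dueruk

In each case the input is transformed by: move the first character to the end, then shift every letter 3 places forward in the alphabet (wrapping around).
Doing the same to "harbor": "dueruk".
(Check on "aujgjk": → "ujgjka" → "xmjmnd" ✓)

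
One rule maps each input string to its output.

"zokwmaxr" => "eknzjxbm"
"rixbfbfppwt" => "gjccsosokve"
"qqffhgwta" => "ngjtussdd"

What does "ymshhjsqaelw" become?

The rule is to reverse the string, then shift every letter 13 places forward in the alphabet (wrapping around) — i.e. ROT13.
"ymshhjsqaelw" → "jyrndfwuufzl".

jyrndfwuufzl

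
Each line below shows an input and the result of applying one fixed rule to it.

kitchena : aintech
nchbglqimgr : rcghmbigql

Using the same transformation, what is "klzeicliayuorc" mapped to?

clrzoeuiycali

Each output is the input with this applied: take characters alternately from the front and the back (1st, last, 2nd, 2nd-last, ...), then delete the first character.
Working it through for "klzeicliayuorc": intermediate "kclrzoeuiycali", final "clrzoeuiycali".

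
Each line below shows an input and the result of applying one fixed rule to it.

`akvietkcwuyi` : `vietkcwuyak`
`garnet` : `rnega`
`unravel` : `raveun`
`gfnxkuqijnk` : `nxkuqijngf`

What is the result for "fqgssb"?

gssfq

In each case the input is transformed by: delete the last character, then move the first 2 characters to the end (rotate left by 2).
Applying both steps to "fqgssb": "fqgss", then "gssfq".
(Check on "garnet": → "garne" → "rnega" ✓)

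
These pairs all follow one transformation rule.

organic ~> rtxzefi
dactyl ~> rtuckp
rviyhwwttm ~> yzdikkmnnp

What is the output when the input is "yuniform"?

The pattern: sort the characters into alphabetical order, then shift every letter 9 places backward in the alphabet (wrapping around).
"yuniform" → "fimnoruy" → "wzdefilp".
(Check on "dactyl": → "acdlty" → "rtuckp" ✓)

wzdefilp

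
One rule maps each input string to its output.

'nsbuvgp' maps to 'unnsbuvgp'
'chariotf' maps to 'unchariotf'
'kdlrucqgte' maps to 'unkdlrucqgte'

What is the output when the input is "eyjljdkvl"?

Looking at the pairs, the operation is to prepend "un".
For "eyjljdkvl" the result is "uneyjljdkvl".

uneyjljdkvl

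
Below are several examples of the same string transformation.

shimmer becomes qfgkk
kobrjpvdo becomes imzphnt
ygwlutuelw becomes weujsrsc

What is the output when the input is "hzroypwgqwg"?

The rule is to delete the last 2 characters, then shift every letter 2 places backward in the alphabet (wrapping around).
"hzroypwgqwg" → "fxpmwnueo".

fxpmwnueo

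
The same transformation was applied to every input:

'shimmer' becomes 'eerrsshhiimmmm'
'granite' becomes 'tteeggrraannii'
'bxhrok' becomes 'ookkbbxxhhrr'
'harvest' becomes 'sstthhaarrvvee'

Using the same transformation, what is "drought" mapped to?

Rule — move the last 2 characters to the front (rotate right by 2), then double every character.
"drought" → "hhttddrroouugg".

hhttddrroouugg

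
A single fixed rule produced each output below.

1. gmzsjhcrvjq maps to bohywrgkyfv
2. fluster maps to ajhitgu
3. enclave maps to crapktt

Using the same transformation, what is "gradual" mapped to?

gpsjpav

Each output is the input with this applied: shift every letter 11 places backward in the alphabet (wrapping around), then move the first character to the end.
Doing the same to "gradual": "gpsjpav".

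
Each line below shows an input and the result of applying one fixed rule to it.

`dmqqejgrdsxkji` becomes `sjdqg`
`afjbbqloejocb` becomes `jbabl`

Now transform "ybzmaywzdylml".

ylymw

The transformation: keep one character in every 3, starting at position 1 (positions 1st, 4th, 7th, ...), then move the first 3 characters to the end (rotate left by 3).
Applying both steps to "ybzmaywzdylml": "ymwyl", then "ylymw".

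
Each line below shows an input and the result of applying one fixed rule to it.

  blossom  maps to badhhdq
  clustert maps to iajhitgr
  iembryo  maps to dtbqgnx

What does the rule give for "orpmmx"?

The pattern: shift every letter 11 places backward in the alphabet (wrapping around), then swap the first and last characters.
Applying both steps to "orpmmx": "dgebbm", then "mgebbd".

mgebbd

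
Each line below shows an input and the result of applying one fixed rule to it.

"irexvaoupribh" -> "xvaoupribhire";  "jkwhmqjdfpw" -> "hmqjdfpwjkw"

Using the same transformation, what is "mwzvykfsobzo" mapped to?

What's happening: move the first 3 characters to the end (rotate left by 3).
Doing the same to "mwzvykfsobzo": "vykfsobzomwz".

vykfsobzomwz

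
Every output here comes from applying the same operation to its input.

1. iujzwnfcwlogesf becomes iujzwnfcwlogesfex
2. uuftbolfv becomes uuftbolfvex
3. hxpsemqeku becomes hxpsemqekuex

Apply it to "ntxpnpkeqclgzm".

ntxpnpkeqclgzmex

The pattern: append "ex".
For "ntxpnpkeqclgzm" the result is "ntxpnpkeqclgzmex".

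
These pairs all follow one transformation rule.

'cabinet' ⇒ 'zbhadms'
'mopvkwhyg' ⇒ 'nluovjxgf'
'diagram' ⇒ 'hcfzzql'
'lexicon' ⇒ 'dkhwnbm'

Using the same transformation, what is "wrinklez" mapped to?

qvmhkjyd

In each case the input is transformed by: shift every letter 1 place backward in the alphabet (wrapping around), then swap each adjacent pair of characters (1↔2, 3↔4, ...).
Starting from "wrinklez": after the first operation, "vqhmjkdy"; after the second, "qvmhkjyd".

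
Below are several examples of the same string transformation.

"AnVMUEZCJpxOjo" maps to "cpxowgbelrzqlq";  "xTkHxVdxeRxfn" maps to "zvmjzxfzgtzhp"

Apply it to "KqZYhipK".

msbajkrm

Looking at the pairs, the operation is to shift every letter 2 places forward in the alphabet (wrapping around), then convert every letter to lowercase.
Starting from "KqZYhipK": after the first operation, "MsBAjkrM"; after the second, "msbajkrm".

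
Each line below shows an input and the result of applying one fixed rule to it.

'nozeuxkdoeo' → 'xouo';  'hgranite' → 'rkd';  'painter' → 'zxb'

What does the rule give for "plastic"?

zcm

Each output is the input with this applied: keep one character in every 3, starting at position 1 (positions 1st, 4th, 7th, ...), then shift every letter 10 places forward in the alphabet (wrapping around).
"plastic" → "psc" → "zcm".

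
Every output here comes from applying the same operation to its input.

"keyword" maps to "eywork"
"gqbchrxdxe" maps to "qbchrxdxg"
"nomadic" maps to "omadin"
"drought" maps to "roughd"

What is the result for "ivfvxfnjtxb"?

The pattern: delete the last character, then move the first character to the end.
"ivfvxfnjtxb" → "ivfvxfnjtx" → "vfvxfnjtxi".

vfvxfnjtxi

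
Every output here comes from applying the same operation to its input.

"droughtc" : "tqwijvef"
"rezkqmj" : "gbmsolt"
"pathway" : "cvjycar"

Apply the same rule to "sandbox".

cpfdqzu

In each case the input is transformed by: move the first character to the end, then shift every letter 2 places forward in the alphabet (wrapping around).
"sandbox" → "andboxs" → "cpfdqzu".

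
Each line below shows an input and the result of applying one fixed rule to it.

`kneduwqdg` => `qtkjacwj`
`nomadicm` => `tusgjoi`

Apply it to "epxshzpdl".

kvdynfvj

What's happening: shift every letter 6 places forward in the alphabet (wrapping around), then delete the last character.
Working it through for "epxshzpdl": intermediate "kvdynfvjr", final "kvdynfvj".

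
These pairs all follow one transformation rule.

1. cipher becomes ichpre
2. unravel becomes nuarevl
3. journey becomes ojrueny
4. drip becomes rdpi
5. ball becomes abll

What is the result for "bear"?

ebra

The transformation: swap each adjacent pair of characters (1↔2, 3↔4, ...).
Applying that to "bear" gives "ebra".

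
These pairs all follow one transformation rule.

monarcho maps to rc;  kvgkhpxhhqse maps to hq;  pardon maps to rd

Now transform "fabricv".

What's happening: move the last 2 characters to the front (rotate right by 2), then keep only the last 2 characters.
On "fabricv": the first step gives "cvfabri", and the second then gives "ri".

ri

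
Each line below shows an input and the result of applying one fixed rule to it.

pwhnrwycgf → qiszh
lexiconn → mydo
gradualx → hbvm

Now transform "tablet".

In each case the input is transformed by: keep every other character starting from the first (positions 1st, 3rd, 5th, ...), then shift every letter 1 place forward in the alphabet (wrapping around).
On "tablet": the first step gives "tbe", and the second then gives "ucf".

ucf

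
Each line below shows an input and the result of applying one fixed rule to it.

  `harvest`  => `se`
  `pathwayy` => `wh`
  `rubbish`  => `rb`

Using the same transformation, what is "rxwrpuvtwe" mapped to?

In each case the input is transformed by: sort the characters into reverse alphabetical order, then keep one character in every 3, starting at position 3 (positions 3rd, 6th, 9th, ...).
For "rxwrpuvtwe" the result is "wtp".

wtp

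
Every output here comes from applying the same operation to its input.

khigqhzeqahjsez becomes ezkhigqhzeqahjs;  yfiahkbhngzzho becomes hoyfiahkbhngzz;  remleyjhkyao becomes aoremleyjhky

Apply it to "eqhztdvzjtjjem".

The rule is to move the last 2 characters to the front (rotate right by 2).
For "eqhztdvzjtjjem" the result is "emeqhztdvzjtjj".

emeqhztdvzjtjj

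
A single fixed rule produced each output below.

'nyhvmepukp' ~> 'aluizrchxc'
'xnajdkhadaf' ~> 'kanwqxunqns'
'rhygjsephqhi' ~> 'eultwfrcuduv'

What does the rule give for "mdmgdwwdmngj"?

Looking at the pairs, the operation is to shift every letter 13 places forward in the alphabet (wrapping around) — i.e. ROT13.
Applying that to "mdmgdwwdmngj" gives "zqztqjjqzatw".

zqztqjjqzatw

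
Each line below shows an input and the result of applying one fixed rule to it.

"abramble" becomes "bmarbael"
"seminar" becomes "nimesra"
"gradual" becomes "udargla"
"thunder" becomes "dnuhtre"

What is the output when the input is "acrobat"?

In each case the input is transformed by: move the last 2 characters to the front (rotate right by 2), then reverse the string.
Working it through for "acrobat": intermediate "atacrob", final "borcata".
(Check on "thunder": → "erthund" → "dnuhtre" ✓)

borcata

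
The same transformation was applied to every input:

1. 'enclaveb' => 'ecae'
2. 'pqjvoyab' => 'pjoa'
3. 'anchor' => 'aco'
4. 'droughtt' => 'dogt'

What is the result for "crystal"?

In each case the input is transformed by: keep every other character starting from the first (positions 1st, 3rd, 5th, ...).
For "crystal" the result is "cytl".

cytl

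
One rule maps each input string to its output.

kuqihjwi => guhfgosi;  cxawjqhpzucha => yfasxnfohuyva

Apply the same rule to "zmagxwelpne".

In each case the input is transformed by: shift every letter 2 places backward in the alphabet (wrapping around), then reverse the string.
Starting from "zmagxwelpne": after the first operation, "xkyevucjnlc"; after the second, "clnjcuveykx".

clnjcuveykx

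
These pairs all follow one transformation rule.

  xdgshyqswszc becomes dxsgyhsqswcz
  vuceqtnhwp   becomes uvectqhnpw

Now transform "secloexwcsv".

The pattern: swap each adjacent pair of characters (1↔2, 3↔4, ...).
"secloexwcsv" → "eslceowxscv".

eslceowxscv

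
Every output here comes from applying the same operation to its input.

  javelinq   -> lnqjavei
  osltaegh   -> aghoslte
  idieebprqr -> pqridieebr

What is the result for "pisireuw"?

ruwpisie

Rule — move the last 3 characters to the front (rotate right by 3), then swap the first and last characters.
On "pisireuw" that produces "ruwpisie".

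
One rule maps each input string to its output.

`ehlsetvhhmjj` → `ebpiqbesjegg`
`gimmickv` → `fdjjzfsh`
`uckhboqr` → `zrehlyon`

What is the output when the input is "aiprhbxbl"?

fxomyeyui

What's happening: swap each adjacent pair of characters (1↔2, 3↔4, ...), then shift every letter 3 places backward in the alphabet (wrapping around).
For "aiprhbxbl", step one produces "iarpbhbxl"; step two turns that into "fxomyeyui".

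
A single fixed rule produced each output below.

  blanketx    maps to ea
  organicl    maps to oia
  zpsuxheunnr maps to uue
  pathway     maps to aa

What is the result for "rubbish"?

ui

What's happening: sort the characters into reverse alphabetical order, then keep only the vowels.
For "rubbish", step one produces "usrihbb"; step two turns that into "ui".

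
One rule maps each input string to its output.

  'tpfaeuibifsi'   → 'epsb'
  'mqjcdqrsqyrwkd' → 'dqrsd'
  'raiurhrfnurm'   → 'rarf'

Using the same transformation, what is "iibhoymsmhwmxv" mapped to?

oiwsv

Each output is the input with this applied: keep one character in every 3, starting at position 2 (positions 2nd, 5th, 8th, ...), then swap each adjacent pair of characters (1↔2, 3↔4, ...).
Starting from "iibhoymsmhwmxv": after the first operation, "ioswv"; after the second, "oiwsv".
(Check on "mqjcdqrsqyrwkd": → "qdsrd" → "dqrsd" ✓)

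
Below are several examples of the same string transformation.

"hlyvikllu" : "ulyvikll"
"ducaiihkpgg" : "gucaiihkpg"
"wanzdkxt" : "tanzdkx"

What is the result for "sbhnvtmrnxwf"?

fbhnvtmrnxw

The rule is to delete the first character, then move the last character to the front.
Starting from "sbhnvtmrnxwf": after the first operation, "bhnvtmrnxwf"; after the second, "fbhnvtmrnxw".
(Check on "wanzdkxt": → "anzdkxt" → "tanzdkx" ✓)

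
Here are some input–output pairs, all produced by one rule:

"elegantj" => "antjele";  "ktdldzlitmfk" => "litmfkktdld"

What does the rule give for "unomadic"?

adicuno

The pattern: swap the front and back halves of the string, then delete the last character.
"unomadic" → "adicunom" → "adicuno".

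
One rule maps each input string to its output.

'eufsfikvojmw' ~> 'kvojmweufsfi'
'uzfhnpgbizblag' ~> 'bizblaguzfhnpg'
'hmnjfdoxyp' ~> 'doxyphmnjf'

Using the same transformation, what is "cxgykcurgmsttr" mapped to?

Each output is the input with this applied: swap the front and back halves of the string.
Doing the same to "cxgykcurgmsttr": "rgmsttrcxgykcu".

rgmsttrcxgykcu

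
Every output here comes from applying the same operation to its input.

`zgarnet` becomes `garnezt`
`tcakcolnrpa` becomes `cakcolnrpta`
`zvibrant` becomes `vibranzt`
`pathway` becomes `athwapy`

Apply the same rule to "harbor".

In each case the input is transformed by: swap the first and last characters, then move the first character to the end.
"harbor" → "arbohr".

arbohr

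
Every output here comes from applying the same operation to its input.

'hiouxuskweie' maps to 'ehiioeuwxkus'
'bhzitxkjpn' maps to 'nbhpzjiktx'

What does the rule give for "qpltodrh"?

hqprldto

In each case the input is transformed by: swap the first and last characters, then take characters alternately from the front and the back (1st, last, 2nd, 2nd-last, ...).
On "qpltodrh": the first step gives "hpltodrq", and the second then gives "hqprldto".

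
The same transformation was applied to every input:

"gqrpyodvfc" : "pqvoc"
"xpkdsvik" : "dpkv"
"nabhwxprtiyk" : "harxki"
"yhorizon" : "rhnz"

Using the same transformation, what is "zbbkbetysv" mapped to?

What's happening: keep every other character starting from the second (positions 2nd, 4th, 6th, ...), then swap each adjacent pair of characters (1↔2, 3↔4, ...).
Starting from "zbbkbetysv": after the first operation, "bkeyv"; after the second, "kbyev".

kbyev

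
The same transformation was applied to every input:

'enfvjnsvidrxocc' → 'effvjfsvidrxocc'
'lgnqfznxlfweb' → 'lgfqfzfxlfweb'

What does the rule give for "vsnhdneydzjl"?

vsfhdfeydzjl

What's happening: replace every "n" with "f".
Applying that to "vsnhdneydzjl" gives "vsfhdfeydzjl".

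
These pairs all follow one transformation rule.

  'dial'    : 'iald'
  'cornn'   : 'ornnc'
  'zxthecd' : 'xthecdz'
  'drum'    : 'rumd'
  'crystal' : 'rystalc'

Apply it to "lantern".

What's happening: move the first character to the end.
"lantern" → "anternl".

anternl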